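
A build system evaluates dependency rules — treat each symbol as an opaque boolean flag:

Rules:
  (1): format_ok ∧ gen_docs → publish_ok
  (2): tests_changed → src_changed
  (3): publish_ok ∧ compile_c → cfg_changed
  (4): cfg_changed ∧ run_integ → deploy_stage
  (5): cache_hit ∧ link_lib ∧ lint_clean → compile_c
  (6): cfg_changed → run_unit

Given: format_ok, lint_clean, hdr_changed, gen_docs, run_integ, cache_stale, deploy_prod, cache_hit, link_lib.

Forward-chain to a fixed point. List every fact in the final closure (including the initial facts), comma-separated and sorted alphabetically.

cache_hit, cache_stale, cfg_changed, compile_c, deploy_prod, deploy_stage, format_ok, gen_docs, hdr_changed, link_lib, lint_clean, publish_ok, run_integ, run_unit

Round 1: (1) [format_ok ∧ gen_docs → publish_ok]; (5) [cache_hit ∧ link_lib ∧ lint_clean → compile_c]. New: publish_ok, compile_c.
Round 2: (3) [publish_ok ∧ compile_c → cfg_changed]. New: cfg_changed.
Round 3: (4) [cfg_changed ∧ run_integ → deploy_stage]; (6) [cfg_changed → run_unit]. New: deploy_stage, run_unit.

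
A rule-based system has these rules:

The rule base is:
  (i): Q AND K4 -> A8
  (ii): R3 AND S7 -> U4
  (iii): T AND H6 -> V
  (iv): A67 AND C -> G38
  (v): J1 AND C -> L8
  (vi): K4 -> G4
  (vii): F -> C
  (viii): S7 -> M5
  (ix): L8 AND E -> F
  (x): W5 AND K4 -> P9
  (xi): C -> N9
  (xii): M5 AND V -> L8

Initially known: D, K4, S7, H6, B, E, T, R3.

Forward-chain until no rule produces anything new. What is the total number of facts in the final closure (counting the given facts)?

16

Round 1: (ii) [R3 AND S7 -> U4]; (iii) [T AND H6 -> V]; (vi) [K4 -> G4]; (viii) [S7 -> M5]. New: U4, V, G4, M5.
Round 2: (xii) [M5 AND V -> L8]. New: L8.
Round 3: (ix) [L8 AND E -> F]. New: F.
Round 4: (vii) [F -> C]. New: C.
Round 5: (xi) [C -> N9]. New: N9.
Closure: {B, C, D, E, F, G4, H6, K4, L8, M5, N9, R3, S7, T, U4, V} — 16 facts.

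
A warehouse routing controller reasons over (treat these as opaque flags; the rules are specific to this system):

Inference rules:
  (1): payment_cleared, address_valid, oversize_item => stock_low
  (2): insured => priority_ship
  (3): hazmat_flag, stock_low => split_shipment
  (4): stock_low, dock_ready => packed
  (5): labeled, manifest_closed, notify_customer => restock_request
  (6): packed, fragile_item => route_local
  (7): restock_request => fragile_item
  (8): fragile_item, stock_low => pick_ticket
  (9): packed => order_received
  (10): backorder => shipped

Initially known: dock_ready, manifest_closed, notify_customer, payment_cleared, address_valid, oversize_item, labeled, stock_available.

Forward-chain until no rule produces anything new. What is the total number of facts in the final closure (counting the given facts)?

15

[1] (1) [payment_cleared, address_valid, oversize_item => stock_low]; (5) [labeled, manifest_closed, notify_customer => restock_request]. ⇒ new: stock_low, restock_request.
[2] (4) [stock_low, dock_ready => packed]; (7) [restock_request => fragile_item]. ⇒ new: packed, fragile_item.
[3] (6) [packed, fragile_item => route_local]; (8) [fragile_item, stock_low => pick_ticket]; (9) [packed => order_received]. ⇒ new: route_local, pick_ticket, order_received.
Closure: {address_valid, dock_ready, fragile_item, labeled, manifest_closed, notify_customer, order_received, oversize_item, packed, payment_cleared, pick_ticket, restock_request, route_local, stock_available, stock_low} — 15 facts.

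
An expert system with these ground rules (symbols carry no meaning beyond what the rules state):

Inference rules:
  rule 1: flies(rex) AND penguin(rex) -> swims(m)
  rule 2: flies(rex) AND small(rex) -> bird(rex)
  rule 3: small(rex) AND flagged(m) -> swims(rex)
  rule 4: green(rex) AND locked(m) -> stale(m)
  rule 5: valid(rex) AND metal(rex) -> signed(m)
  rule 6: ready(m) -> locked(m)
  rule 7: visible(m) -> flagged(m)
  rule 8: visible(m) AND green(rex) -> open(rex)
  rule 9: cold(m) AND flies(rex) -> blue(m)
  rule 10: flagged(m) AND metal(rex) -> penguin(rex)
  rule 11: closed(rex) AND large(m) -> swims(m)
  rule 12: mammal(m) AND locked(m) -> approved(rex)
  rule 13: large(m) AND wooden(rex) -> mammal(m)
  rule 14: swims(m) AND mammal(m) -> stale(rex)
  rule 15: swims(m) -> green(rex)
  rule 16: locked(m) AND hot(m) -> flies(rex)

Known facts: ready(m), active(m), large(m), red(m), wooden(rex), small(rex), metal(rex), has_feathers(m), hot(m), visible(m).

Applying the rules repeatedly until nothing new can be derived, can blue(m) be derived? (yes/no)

no

Round 1: rule 6 [ready(m) -> locked(m)]; rule 7 [visible(m) -> flagged(m)]; rule 13 [large(m) AND wooden(rex) -> mammal(m)]. New: locked(m), flagged(m), mammal(m).
Round 2: rule 3 [small(rex) AND flagged(m) -> swims(rex)]; rule 10 [flagged(m) AND metal(rex) -> penguin(rex)]; rule 12 [mammal(m) AND locked(m) -> approved(rex)]; rule 16 [locked(m) AND hot(m) -> flies(rex)]. New: swims(rex), penguin(rex), approved(rex), flies(rex).
Round 3: rule 1 [flies(rex) AND penguin(rex) -> swims(m)]; rule 2 [flies(rex) AND small(rex) -> bird(rex)]. New: swims(m), bird(rex).
Round 4: rule 14 [swims(m) AND mammal(m) -> stale(rex)]; rule 15 [swims(m) -> green(rex)]. New: stale(rex), green(rex).
Round 5: rule 4 [green(rex) AND locked(m) -> stale(m)]; rule 8 [visible(m) AND green(rex) -> open(rex)]. New: stale(m), open(rex).
Fixed point reached. blue(m) is concluded only by rule 9; rule 9 needs cold(m) (never derived).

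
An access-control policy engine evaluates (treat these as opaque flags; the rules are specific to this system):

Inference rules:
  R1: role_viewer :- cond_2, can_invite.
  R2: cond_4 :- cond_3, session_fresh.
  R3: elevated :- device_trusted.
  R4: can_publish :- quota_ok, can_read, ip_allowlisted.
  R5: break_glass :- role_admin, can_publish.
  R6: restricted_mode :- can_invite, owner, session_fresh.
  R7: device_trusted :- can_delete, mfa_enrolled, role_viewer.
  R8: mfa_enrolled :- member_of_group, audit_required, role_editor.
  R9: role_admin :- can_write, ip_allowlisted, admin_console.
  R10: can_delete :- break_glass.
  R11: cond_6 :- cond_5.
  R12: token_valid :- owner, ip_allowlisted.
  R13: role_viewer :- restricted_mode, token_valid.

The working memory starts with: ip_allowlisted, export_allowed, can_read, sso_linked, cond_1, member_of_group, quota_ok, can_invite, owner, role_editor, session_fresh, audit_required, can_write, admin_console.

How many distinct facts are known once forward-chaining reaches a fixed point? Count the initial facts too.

24

Round 1 fires R4, R6, R8, R9, R12, giving can_publish, restricted_mode, mfa_enrolled, role_admin, token_valid.
Round 2 fires R5, R13, giving break_glass, role_viewer.
Round 3 fires R10, giving can_delete.
Round 4 fires R7, giving device_trusted.
Round 5 fires R3, giving elevated.
Closure: {admin_console, audit_required, break_glass, can_delete, can_invite, can_publish, can_read, can_write, cond_1, device_trusted, elevated, export_allowed, ip_allowlisted, member_of_group, mfa_enrolled, owner, quota_ok, restricted_mode, role_admin, role_editor, role_viewer, session_fresh, sso_linked, token_valid} — 24 facts.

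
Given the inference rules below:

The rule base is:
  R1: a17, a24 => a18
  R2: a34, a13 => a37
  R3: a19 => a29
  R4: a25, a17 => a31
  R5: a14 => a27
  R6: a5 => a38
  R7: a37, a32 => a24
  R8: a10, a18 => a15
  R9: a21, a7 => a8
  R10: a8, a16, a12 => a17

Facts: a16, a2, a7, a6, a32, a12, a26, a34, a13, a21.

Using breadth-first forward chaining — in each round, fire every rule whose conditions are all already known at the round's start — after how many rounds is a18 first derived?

Round 1: R2 [a34, a13 => a37]; R9 [a21, a7 => a8]. Adds a37, a8.
Round 2: R7 [a37, a32 => a24]; R10 [a8, a16, a12 => a17]. Adds a24, a17.
Round 3: R1 [a17, a24 => a18]. Adds a18.
a18 first appears in round 3.

3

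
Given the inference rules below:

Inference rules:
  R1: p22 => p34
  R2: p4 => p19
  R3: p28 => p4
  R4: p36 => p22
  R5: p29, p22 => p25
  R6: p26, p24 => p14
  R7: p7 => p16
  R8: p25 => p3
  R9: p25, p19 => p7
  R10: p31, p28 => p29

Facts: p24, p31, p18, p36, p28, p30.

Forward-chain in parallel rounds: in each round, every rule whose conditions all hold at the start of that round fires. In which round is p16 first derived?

4

[1] R3 [p28 => p4]; R4 [p36 => p22]; R10 [p31, p28 => p29]. ⇒ new: p4, p22, p29.
[2] R1 [p22 => p34]; R2 [p4 => p19]; R5 [p29, p22 => p25]. ⇒ new: p34, p19, p25.
[3] R8 [p25 => p3]; R9 [p25, p19 => p7]. ⇒ new: p3, p7.
[4] R7 [p7 => p16]. ⇒ new: p16.
p16 first appears in round 4.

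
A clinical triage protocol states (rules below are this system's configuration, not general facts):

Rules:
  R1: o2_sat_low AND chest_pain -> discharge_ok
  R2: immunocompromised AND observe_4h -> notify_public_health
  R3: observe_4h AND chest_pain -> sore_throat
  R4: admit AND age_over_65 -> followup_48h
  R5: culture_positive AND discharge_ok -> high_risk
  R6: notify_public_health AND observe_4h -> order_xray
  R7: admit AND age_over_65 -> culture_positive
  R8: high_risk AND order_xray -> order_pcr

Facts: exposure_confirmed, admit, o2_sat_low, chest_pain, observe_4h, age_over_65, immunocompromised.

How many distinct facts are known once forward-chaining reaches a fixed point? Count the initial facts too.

15

Round 1 — R1, R2, R3, R4, R7, derive discharge_ok, notify_public_health, sore_throat, followup_48h, culture_positive.
Round 2 — R5, R6, derive high_risk, order_xray.
Round 3 — R8, derive order_pcr.
Closure: {admit, age_over_65, chest_pain, culture_positive, discharge_ok, exposure_confirmed, followup_48h, high_risk, immunocompromised, notify_public_health, o2_sat_low, observe_4h, order_pcr, order_xray, sore_throat} — 15 facts.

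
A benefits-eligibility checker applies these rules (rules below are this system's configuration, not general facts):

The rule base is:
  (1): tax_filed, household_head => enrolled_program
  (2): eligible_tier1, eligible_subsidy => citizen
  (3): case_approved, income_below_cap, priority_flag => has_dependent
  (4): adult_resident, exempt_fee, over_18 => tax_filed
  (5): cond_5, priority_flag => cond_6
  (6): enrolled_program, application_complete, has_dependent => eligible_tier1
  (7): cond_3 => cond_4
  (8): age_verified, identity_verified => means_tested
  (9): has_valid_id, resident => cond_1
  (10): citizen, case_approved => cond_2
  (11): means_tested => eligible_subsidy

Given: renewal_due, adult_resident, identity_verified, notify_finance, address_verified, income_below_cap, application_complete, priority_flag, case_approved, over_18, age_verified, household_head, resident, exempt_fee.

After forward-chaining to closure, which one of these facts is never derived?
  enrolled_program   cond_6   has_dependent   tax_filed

Round 1: (3) [case_approved, income_below_cap, priority_flag => has_dependent]; (4) [adult_resident, exempt_fee, over_18 => tax_filed]; (8) [age_verified, identity_verified => means_tested]. New: has_dependent, tax_filed, means_tested.
Round 2: (1) [tax_filed, household_head => enrolled_program]; (11) [means_tested => eligible_subsidy]. New: enrolled_program, eligible_subsidy.
Round 3: (6) [enrolled_program, application_complete, has_dependent => eligible_tier1]. New: eligible_tier1.
Round 4: (2) [eligible_tier1, eligible_subsidy => citizen]. New: citizen.
Round 5: (10) [citizen, case_approved => cond_2]. New: cond_2.
Derived: tax_filed (round 1), enrolled_program (round 2), has_dependent (round 1). cond_6 never appears in any round.

cond_6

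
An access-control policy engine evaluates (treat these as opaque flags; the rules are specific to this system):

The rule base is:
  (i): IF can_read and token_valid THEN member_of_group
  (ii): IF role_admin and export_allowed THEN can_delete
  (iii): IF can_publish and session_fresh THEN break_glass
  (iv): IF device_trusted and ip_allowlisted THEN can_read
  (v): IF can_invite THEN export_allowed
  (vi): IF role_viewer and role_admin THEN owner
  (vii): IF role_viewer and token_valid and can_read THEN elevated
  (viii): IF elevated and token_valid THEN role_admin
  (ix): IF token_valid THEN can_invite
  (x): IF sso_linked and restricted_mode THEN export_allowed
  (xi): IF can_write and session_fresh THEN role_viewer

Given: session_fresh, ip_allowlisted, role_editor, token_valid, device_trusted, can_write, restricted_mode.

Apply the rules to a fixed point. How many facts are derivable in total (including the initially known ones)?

Round 1 fires (iv), (ix), (xi), giving can_read, can_invite, role_viewer.
Round 2 fires (i), (v), (vii), giving member_of_group, export_allowed, elevated.
Round 3 fires (viii), giving role_admin.
Round 4 fires (ii), (vi), giving can_delete, owner.
Closure: {can_delete, can_invite, can_read, can_write, device_trusted, elevated, export_allowed, ip_allowlisted, member_of_group, owner, restricted_mode, role_admin, role_editor, role_viewer, session_fresh, token_valid} — 16 facts.

16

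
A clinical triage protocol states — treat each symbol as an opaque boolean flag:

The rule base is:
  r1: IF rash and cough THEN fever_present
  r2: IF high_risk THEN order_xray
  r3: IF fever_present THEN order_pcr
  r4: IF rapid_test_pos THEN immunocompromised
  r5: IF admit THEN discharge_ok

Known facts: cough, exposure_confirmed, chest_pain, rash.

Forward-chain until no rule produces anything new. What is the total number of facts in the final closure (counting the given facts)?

6

Round 1: r1 [IF rash and cough THEN fever_present]. New: fever_present.
Round 2: r3 [IF fever_present THEN order_pcr]. New: order_pcr.
Closure: {chest_pain, cough, exposure_confirmed, fever_present, order_pcr, rash} — 6 facts.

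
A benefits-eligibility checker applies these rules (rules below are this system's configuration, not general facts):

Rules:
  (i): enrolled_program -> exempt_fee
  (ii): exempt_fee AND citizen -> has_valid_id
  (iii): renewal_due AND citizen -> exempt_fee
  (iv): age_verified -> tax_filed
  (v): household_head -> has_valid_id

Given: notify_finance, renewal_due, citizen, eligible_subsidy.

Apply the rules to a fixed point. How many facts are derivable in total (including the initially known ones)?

6

Round 1: (iii) [renewal_due AND citizen -> exempt_fee]. New: exempt_fee.
Round 2: (ii) [exempt_fee AND citizen -> has_valid_id]. New: has_valid_id.
Closure: {citizen, eligible_subsidy, exempt_fee, has_valid_id, notify_finance, renewal_due} — 6 facts.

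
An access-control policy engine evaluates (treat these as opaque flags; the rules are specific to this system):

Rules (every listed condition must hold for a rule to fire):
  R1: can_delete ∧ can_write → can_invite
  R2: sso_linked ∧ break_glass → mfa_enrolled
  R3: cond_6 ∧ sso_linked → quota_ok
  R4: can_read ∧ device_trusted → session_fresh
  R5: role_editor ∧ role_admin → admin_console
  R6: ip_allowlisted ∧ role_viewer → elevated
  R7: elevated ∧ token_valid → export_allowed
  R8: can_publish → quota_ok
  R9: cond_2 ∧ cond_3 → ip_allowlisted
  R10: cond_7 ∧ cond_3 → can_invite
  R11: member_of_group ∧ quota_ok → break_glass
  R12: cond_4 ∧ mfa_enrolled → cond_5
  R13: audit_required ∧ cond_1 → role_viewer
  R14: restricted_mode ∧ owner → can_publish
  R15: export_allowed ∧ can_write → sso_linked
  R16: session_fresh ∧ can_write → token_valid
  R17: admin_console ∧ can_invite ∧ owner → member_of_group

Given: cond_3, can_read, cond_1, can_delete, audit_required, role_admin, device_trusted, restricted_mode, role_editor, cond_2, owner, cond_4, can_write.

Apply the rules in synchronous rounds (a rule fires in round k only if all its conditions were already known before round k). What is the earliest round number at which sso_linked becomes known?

Round 1 — R1, R4, R5, R9, R13, R14, derive can_invite, session_fresh, admin_console, ip_allowlisted, role_viewer, can_publish.
Round 2 — R6, R8, R16, R17, derive elevated, quota_ok, token_valid, member_of_group.
Round 3 — R7, R11, derive export_allowed, break_glass.
Round 4 — R15, derive sso_linked.
sso_linked first appears in round 4.

4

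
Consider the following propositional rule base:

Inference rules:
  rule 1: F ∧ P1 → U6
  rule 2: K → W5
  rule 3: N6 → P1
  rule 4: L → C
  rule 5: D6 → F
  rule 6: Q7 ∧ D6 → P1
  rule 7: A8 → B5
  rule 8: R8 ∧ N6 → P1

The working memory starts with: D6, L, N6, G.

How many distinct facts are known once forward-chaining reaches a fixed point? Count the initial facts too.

8

Round 1: rule 3 [N6 → P1]; rule 4 [L → C]; rule 5 [D6 → F]. Adds P1, C, F.
Round 2: rule 1 [F ∧ P1 → U6]. Adds U6.
Closure: {C, D6, F, G, L, N6, P1, U6} — 8 facts.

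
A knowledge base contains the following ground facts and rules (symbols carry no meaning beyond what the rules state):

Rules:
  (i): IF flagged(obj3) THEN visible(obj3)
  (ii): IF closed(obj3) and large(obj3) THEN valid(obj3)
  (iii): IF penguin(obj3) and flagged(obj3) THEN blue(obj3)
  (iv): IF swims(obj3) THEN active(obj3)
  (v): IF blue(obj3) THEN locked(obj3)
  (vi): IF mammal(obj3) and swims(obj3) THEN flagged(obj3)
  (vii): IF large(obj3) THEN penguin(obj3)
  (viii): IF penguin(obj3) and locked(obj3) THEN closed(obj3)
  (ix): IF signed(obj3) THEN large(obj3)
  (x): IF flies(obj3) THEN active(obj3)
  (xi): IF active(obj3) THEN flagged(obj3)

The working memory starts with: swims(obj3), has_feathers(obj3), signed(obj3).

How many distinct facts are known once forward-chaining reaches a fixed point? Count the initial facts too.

12

Round 1: (iv) [IF swims(obj3) THEN active(obj3)]; (ix) [IF signed(obj3) THEN large(obj3)]. Adds active(obj3), large(obj3).
Round 2: (vii) [IF large(obj3) THEN penguin(obj3)]; (xi) [IF active(obj3) THEN flagged(obj3)]. Adds penguin(obj3), flagged(obj3).
Round 3: (i) [IF flagged(obj3) THEN visible(obj3)]; (iii) [IF penguin(obj3) and flagged(obj3) THEN blue(obj3)]. Adds visible(obj3), blue(obj3).
Round 4: (v) [IF blue(obj3) THEN locked(obj3)]. Adds locked(obj3).
Round 5: (viii) [IF penguin(obj3) and locked(obj3) THEN closed(obj3)]. Adds closed(obj3).
Round 6: (ii) [IF closed(obj3) and large(obj3) THEN valid(obj3)]. Adds valid(obj3).
Closure: {active(obj3), blue(obj3), closed(obj3), flagged(obj3), has_feathers(obj3), large(obj3), locked(obj3), penguin(obj3), signed(obj3), swims(obj3), valid(obj3), visible(obj3)} — 12 facts.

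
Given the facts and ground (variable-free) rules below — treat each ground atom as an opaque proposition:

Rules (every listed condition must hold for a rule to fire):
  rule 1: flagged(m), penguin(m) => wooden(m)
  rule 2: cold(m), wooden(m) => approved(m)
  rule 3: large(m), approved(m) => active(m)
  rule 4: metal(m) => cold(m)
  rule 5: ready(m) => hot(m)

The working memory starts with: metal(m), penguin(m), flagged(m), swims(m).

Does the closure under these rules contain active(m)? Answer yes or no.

no

Round 1: rule 1 [flagged(m), penguin(m) => wooden(m)]; rule 4 [metal(m) => cold(m)]. Adds wooden(m), cold(m).
Round 2: rule 2 [cold(m), wooden(m) => approved(m)]. Adds approved(m).
Fixed point reached. active(m) is concluded only by rule 3; rule 3 needs large(m) (never derived).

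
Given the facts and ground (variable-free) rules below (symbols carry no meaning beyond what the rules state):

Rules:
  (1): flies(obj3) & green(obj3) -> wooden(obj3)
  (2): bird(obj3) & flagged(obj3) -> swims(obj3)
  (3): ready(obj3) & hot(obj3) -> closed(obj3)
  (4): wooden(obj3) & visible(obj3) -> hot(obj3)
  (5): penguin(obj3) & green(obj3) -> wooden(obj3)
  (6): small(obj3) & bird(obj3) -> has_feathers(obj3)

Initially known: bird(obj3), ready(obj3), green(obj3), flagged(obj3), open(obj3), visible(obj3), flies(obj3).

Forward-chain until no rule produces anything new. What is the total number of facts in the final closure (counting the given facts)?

11

Round 1 — (1), (2), derive wooden(obj3), swims(obj3).
Round 2 — (4), derive hot(obj3).
Round 3 — (3), derive closed(obj3).
Closure: {bird(obj3), closed(obj3), flagged(obj3), flies(obj3), green(obj3), hot(obj3), open(obj3), ready(obj3), swims(obj3), visible(obj3), wooden(obj3)} — 11 facts.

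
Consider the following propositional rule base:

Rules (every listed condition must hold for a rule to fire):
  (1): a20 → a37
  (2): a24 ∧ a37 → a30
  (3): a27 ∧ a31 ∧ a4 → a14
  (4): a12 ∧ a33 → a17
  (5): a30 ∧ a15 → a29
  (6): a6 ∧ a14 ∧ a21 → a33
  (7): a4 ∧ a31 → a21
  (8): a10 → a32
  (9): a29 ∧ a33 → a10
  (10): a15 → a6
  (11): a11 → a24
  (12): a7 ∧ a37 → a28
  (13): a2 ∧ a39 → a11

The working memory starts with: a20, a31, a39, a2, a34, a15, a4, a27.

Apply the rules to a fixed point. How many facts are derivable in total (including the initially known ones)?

19

Round 1 fires (1), (3), (7), (10), (13), giving a37, a14, a21, a6, a11.
Round 2 fires (6), (11), giving a33, a24.
Round 3 fires (2), giving a30.
Round 4 fires (5), giving a29.
Round 5 fires (9), giving a10.
Round 6 fires (8), giving a32.
Closure: {a10, a11, a14, a15, a2, a20, a21, a24, a27, a29, a30, a31, a32, a33, a34, a37, a39, a4, a6} — 19 facts.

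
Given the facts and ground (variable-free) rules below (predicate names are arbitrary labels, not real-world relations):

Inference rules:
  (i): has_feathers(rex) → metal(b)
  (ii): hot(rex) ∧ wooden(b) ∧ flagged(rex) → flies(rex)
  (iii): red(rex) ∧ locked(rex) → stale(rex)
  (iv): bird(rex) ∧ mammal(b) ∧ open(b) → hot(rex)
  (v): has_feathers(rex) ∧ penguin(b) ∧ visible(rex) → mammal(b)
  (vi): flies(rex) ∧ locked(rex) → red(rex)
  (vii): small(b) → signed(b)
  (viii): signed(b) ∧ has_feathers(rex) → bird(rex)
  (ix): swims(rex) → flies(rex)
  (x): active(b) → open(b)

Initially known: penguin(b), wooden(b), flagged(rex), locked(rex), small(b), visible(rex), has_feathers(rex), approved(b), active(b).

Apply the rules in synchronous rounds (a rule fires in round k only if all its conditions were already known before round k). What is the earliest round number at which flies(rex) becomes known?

Round 1 — (i), (v), (vii), (x), derive metal(b), mammal(b), signed(b), open(b).
Round 2 — (viii), derive bird(rex).
Round 3 — (iv), derive hot(rex).
Round 4 — (ii), derive flies(rex).
flies(rex) first appears in round 4.

4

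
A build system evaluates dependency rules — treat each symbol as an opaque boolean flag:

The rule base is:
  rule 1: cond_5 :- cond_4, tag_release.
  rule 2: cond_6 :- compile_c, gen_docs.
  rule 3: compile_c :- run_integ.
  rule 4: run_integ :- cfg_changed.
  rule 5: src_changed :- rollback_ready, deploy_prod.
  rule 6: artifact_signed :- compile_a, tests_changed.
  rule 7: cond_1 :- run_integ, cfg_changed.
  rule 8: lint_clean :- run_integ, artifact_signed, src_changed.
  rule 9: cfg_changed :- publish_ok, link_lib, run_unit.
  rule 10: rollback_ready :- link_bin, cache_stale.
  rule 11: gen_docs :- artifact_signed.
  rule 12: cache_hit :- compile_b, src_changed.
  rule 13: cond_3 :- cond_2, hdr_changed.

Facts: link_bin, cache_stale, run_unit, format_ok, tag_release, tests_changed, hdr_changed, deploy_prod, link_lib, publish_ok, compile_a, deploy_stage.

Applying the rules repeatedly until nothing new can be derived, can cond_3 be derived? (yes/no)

no

[1] rule 6 [artifact_signed :- compile_a, tests_changed.]; rule 9 [cfg_changed :- publish_ok, link_lib, run_unit.]; rule 10 [rollback_ready :- link_bin, cache_stale.]. ⇒ new: artifact_signed, cfg_changed, rollback_ready.
[2] rule 4 [run_integ :- cfg_changed.]; rule 5 [src_changed :- rollback_ready, deploy_prod.]; rule 11 [gen_docs :- artifact_signed.]. ⇒ new: run_integ, src_changed, gen_docs.
[3] rule 3 [compile_c :- run_integ.]; rule 7 [cond_1 :- run_integ, cfg_changed.]; rule 8 [lint_clean :- run_integ, artifact_signed, src_changed.]. ⇒ new: compile_c, cond_1, lint_clean.
[4] rule 2 [cond_6 :- compile_c, gen_docs.]. ⇒ new: cond_6.
Fixed point reached. cond_3 is concluded only by rule 13; rule 13 needs cond_2 (never derived).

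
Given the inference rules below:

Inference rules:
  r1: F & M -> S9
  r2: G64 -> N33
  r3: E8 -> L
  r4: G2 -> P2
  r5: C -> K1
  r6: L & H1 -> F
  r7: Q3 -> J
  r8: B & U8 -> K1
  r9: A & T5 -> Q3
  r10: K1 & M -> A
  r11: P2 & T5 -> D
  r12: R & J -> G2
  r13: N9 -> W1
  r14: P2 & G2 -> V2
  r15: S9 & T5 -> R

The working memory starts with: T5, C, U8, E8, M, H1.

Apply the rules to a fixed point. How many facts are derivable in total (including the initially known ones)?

18

[1] r3 [E8 -> L]; r5 [C -> K1]. ⇒ new: L, K1.
[2] r6 [L & H1 -> F]; r10 [K1 & M -> A]. ⇒ new: F, A.
[3] r1 [F & M -> S9]; r9 [A & T5 -> Q3]. ⇒ new: S9, Q3.
[4] r7 [Q3 -> J]; r15 [S9 & T5 -> R]. ⇒ new: J, R.
[5] r12 [R & J -> G2]. ⇒ new: G2.
[6] r4 [G2 -> P2]. ⇒ new: P2.
[7] r11 [P2 & T5 -> D]; r14 [P2 & G2 -> V2]. ⇒ new: D, V2.
Closure: {A, C, D, E8, F, G2, H1, J, K1, L, M, P2, Q3, R, S9, T5, U8, V2} — 18 facts.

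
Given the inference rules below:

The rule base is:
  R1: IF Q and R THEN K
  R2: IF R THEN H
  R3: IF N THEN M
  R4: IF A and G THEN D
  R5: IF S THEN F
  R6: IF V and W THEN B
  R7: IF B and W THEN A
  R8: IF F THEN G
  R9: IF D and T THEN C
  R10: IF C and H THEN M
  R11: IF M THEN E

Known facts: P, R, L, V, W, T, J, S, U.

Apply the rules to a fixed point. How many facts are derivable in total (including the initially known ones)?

Round 1 — R2, R5, R6, derive H, F, B.
Round 2 — R7, R8, derive A, G.
Round 3 — R4, derive D.
Round 4 — R9, derive C.
Round 5 — R10, derive M.
Round 6 — R11, derive E.
Closure: {A, B, C, D, E, F, G, H, J, L, M, P, R, S, T, U, V, W} — 18 facts.

18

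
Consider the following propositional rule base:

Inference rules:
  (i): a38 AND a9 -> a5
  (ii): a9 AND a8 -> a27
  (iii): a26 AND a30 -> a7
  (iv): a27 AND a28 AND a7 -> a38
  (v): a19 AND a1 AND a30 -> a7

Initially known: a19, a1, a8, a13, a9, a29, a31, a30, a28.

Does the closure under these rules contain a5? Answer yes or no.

yes

[1] (ii) [a9 AND a8 -> a27]; (v) [a19 AND a1 AND a30 -> a7]. ⇒ new: a27, a7.
[2] (iv) [a27 AND a28 AND a7 -> a38]. ⇒ new: a38.
[3] (i) [a38 AND a9 -> a5]. ⇒ new: a5.
a5 appears in round 3, so it is derivable.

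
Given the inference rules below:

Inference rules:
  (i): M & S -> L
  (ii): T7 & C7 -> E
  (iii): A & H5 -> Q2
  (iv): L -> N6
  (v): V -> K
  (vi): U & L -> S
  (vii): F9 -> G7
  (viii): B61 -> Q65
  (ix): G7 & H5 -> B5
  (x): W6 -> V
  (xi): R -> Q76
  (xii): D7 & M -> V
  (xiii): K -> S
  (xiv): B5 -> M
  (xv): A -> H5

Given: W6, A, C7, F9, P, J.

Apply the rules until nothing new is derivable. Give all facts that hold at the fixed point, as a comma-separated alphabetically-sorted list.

Round 1 fires (vii), (x), (xv), giving G7, V, H5.
Round 2 fires (iii), (v), (ix), giving Q2, K, B5.
Round 3 fires (xiii), (xiv), giving S, M.
Round 4 fires (i), giving L.
Round 5 fires (iv), giving N6.

A, B5, C7, F9, G7, H5, J, K, L, M, N6, P, Q2, S, V, W6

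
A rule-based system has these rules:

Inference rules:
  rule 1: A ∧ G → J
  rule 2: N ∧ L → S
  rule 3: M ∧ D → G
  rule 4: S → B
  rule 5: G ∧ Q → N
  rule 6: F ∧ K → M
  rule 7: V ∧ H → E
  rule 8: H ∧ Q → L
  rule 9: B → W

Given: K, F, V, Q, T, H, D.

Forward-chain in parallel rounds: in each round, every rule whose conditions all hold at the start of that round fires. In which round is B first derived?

Round 1: rule 6 [F ∧ K → M]; rule 7 [V ∧ H → E]; rule 8 [H ∧ Q → L]. New: M, E, L.
Round 2: rule 3 [M ∧ D → G]. New: G.
Round 3: rule 5 [G ∧ Q → N]. New: N.
Round 4: rule 2 [N ∧ L → S]. New: S.
Round 5: rule 4 [S → B]. New: B.
B first appears in round 5.

5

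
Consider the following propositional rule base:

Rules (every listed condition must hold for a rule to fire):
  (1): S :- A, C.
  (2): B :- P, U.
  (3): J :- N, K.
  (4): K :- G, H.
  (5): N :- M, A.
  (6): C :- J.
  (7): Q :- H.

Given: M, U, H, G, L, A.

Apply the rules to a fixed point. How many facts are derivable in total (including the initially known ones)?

Round 1 fires (4), (5), (7), giving K, N, Q.
Round 2 fires (3), giving J.
Round 3 fires (6), giving C.
Round 4 fires (1), giving S.
Closure: {A, C, G, H, J, K, L, M, N, Q, S, U} — 12 facts.

12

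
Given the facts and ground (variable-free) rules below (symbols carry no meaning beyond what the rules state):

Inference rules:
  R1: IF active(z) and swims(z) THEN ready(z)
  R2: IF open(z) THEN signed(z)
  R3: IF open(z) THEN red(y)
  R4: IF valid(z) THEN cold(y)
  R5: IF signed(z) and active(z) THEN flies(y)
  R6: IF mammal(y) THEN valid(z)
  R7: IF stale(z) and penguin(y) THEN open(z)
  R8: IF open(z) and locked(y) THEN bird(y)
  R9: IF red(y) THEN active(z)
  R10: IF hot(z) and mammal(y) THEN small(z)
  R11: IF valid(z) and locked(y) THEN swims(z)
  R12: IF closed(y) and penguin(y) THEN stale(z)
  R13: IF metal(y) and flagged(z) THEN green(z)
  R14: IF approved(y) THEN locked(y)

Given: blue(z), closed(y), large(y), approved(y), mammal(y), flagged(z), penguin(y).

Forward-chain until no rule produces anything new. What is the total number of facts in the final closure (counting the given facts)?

Round 1 fires R6, R12, R14, giving valid(z), stale(z), locked(y).
Round 2 fires R4, R7, R11, giving cold(y), open(z), swims(z).
Round 3 fires R2, R3, R8, giving signed(z), red(y), bird(y).
Round 4 fires R9, giving active(z).
Round 5 fires R1, R5, giving ready(z), flies(y).
Closure: {active(z), approved(y), bird(y), blue(z), closed(y), cold(y), flagged(z), flies(y), large(y), locked(y), mammal(y), open(z), penguin(y), ready(z), red(y), signed(z), stale(z), swims(z), valid(z)} — 19 facts.

19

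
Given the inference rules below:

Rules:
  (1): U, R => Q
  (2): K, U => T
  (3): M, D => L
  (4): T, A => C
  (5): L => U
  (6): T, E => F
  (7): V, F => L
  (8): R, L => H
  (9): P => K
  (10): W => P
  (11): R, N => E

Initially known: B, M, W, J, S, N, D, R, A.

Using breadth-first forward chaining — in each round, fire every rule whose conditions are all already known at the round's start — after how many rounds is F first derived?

4

Round 1 fires (3), (10), (11), giving L, P, E.
Round 2 fires (5), (8), (9), giving U, H, K.
Round 3 fires (1), (2), giving Q, T.
Round 4 fires (4), (6), giving C, F.
F first appears in round 4.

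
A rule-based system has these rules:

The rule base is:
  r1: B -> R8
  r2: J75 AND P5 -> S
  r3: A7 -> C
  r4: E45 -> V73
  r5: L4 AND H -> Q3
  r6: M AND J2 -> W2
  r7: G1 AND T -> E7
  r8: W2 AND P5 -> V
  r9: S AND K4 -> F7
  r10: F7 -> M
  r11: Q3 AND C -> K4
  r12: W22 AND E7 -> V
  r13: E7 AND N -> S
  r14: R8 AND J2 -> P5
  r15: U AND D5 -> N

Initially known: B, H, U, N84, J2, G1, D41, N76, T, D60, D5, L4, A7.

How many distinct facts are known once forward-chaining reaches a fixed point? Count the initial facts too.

Round 1: r1 [B -> R8]; r3 [A7 -> C]; r5 [L4 AND H -> Q3]; r7 [G1 AND T -> E7]; r15 [U AND D5 -> N]. New: R8, C, Q3, E7, N.
Round 2: r11 [Q3 AND C -> K4]; r13 [E7 AND N -> S]; r14 [R8 AND J2 -> P5]. New: K4, S, P5.
Round 3: r9 [S AND K4 -> F7]. New: F7.
Round 4: r10 [F7 -> M]. New: M.
Round 5: r6 [M AND J2 -> W2]. New: W2.
Round 6: r8 [W2 AND P5 -> V]. New: V.
Closure: {A7, B, C, D41, D5, D60, E7, F7, G1, H, J2, K4, L4, M, N, N76, N84, P5, Q3, R8, S, T, U, V, W2} — 25 facts.

25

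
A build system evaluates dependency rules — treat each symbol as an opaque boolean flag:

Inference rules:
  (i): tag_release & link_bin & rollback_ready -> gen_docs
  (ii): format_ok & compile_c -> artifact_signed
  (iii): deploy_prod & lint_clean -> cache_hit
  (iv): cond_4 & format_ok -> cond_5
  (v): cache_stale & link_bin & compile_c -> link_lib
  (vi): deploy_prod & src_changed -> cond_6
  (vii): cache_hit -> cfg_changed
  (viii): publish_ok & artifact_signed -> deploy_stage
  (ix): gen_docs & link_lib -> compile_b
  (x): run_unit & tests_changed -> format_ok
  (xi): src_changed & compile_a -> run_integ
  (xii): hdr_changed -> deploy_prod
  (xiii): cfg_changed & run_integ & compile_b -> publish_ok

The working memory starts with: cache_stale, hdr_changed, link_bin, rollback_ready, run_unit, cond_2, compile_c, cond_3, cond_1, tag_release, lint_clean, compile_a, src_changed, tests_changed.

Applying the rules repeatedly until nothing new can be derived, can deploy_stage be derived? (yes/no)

yes

Round 1 — (i), (v), (x), (xi), (xii), derive gen_docs, link_lib, format_ok, run_integ, deploy_prod.
Round 2 — (ii), (iii), (vi), (ix), derive artifact_signed, cache_hit, cond_6, compile_b.
Round 3 — (vii), derive cfg_changed.
Round 4 — (xiii), derive publish_ok.
Round 5 — (viii), derive deploy_stage.
deploy_stage appears in round 5, so it is derivable.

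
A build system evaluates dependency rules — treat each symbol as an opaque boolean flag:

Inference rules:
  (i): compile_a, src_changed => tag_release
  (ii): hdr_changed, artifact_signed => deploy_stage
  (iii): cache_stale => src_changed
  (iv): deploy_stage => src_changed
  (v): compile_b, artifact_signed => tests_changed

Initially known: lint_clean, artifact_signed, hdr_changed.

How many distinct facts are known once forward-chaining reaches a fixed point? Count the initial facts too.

Round 1 fires (ii), giving deploy_stage.
Round 2 fires (iv), giving src_changed.
Closure: {artifact_signed, deploy_stage, hdr_changed, lint_clean, src_changed} — 5 facts.

5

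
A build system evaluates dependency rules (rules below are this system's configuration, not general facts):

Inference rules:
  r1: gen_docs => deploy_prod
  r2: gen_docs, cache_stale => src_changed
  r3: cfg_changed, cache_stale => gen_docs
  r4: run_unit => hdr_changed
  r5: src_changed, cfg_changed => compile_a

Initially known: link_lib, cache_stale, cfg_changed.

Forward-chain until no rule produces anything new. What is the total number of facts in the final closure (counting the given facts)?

[1] r3 [cfg_changed, cache_stale => gen_docs]. ⇒ new: gen_docs.
[2] r1 [gen_docs => deploy_prod]; r2 [gen_docs, cache_stale => src_changed]. ⇒ new: deploy_prod, src_changed.
[3] r5 [src_changed, cfg_changed => compile_a]. ⇒ new: compile_a.
Closure: {cache_stale, cfg_changed, compile_a, deploy_prod, gen_docs, link_lib, src_changed} — 7 facts.

7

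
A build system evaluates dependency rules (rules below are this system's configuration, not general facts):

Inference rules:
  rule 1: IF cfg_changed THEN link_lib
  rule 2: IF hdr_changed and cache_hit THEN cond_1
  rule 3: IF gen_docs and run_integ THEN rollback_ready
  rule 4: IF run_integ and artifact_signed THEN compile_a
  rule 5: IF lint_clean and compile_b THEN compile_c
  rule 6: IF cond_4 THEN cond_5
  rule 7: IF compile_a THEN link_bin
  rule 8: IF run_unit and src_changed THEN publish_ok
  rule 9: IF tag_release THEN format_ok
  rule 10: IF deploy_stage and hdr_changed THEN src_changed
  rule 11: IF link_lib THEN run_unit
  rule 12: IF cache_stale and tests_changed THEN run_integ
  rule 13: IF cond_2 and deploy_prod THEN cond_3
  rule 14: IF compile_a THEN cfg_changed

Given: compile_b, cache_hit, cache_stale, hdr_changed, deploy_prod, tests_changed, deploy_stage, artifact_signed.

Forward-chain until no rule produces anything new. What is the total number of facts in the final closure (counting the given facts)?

17

Round 1: rule 2 [IF hdr_changed and cache_hit THEN cond_1]; rule 10 [IF deploy_stage and hdr_changed THEN src_changed]; rule 12 [IF cache_stale and tests_changed THEN run_integ]. Adds cond_1, src_changed, run_integ.
Round 2: rule 4 [IF run_integ and artifact_signed THEN compile_a]. Adds compile_a.
Round 3: rule 7 [IF compile_a THEN link_bin]; rule 14 [IF compile_a THEN cfg_changed]. Adds link_bin, cfg_changed.
Round 4: rule 1 [IF cfg_changed THEN link_lib]. Adds link_lib.
Round 5: rule 11 [IF link_lib THEN run_unit]. Adds run_unit.
Round 6: rule 8 [IF run_unit and src_changed THEN publish_ok]. Adds publish_ok.
Closure: {artifact_signed, cache_hit, cache_stale, cfg_changed, compile_a, compile_b, cond_1, deploy_prod, deploy_stage, hdr_changed, link_bin, link_lib, publish_ok, run_integ, run_unit, src_changed, tests_changed} — 17 facts.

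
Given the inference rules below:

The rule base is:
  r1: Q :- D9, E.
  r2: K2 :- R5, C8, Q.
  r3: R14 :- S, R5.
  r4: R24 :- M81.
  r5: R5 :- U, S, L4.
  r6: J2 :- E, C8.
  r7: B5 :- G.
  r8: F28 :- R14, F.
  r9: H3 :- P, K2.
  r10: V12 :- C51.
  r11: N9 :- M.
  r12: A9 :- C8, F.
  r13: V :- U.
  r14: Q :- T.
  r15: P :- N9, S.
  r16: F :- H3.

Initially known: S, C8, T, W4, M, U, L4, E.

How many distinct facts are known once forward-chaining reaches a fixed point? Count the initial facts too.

Round 1 — r5, r6, r11, r13, r14, derive R5, J2, N9, V, Q.
Round 2 — r2, r3, r15, derive K2, R14, P.
Round 3 — r9, derive H3.
Round 4 — r16, derive F.
Round 5 — r8, r12, derive F28, A9.
Closure: {A9, C8, E, F, F28, H3, J2, K2, L4, M, N9, P, Q, R14, R5, S, T, U, V, W4} — 20 facts.

20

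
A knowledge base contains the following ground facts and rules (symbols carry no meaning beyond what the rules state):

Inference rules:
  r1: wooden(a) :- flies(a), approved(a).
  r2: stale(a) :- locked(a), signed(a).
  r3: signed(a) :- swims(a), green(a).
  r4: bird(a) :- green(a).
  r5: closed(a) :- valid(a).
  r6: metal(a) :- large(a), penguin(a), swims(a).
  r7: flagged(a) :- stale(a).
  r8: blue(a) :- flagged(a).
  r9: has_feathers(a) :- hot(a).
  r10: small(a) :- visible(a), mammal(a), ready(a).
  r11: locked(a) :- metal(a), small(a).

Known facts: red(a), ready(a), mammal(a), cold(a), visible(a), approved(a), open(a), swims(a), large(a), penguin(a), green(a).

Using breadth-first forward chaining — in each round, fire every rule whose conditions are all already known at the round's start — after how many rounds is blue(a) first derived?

Round 1 — r3, r4, r6, r10, derive signed(a), bird(a), metal(a), small(a).
Round 2 — r11, derive locked(a).
Round 3 — r2, derive stale(a).
Round 4 — r7, derive flagged(a).
Round 5 — r8, derive blue(a).
blue(a) first appears in round 5.

5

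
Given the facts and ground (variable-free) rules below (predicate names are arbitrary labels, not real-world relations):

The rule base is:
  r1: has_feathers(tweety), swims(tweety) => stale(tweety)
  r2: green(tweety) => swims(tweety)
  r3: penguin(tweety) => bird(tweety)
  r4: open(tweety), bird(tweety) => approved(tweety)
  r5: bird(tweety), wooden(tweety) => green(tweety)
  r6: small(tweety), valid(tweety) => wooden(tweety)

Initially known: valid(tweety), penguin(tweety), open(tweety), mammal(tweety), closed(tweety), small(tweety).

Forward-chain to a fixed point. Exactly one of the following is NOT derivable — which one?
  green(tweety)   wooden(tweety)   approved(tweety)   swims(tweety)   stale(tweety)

stale(tweety)

Round 1: r3 [penguin(tweety) => bird(tweety)]; r6 [small(tweety), valid(tweety) => wooden(tweety)]. New: bird(tweety), wooden(tweety).
Round 2: r4 [open(tweety), bird(tweety) => approved(tweety)]; r5 [bird(tweety), wooden(tweety) => green(tweety)]. New: approved(tweety), green(tweety).
Round 3: r2 [green(tweety) => swims(tweety)]. New: swims(tweety).
Derived: approved(tweety) (round 2), swims(tweety) (round 3), wooden(tweety) (round 1), green(tweety) (round 2). stale(tweety) never appears in any round.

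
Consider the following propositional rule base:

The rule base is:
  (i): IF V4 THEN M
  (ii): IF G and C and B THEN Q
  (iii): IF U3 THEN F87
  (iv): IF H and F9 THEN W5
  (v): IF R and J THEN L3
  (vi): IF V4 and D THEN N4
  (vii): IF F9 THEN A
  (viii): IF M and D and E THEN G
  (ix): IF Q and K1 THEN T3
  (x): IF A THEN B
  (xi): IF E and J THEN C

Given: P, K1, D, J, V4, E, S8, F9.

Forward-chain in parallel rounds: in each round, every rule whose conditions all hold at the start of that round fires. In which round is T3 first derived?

4

Round 1: (i) [IF V4 THEN M]; (vi) [IF V4 and D THEN N4]; (vii) [IF F9 THEN A]; (xi) [IF E and J THEN C]. Adds M, N4, A, C.
Round 2: (viii) [IF M and D and E THEN G]; (x) [IF A THEN B]. Adds G, B.
Round 3: (ii) [IF G and C and B THEN Q]. Adds Q.
Round 4: (ix) [IF Q and K1 THEN T3]. Adds T3.
T3 first appears in round 4.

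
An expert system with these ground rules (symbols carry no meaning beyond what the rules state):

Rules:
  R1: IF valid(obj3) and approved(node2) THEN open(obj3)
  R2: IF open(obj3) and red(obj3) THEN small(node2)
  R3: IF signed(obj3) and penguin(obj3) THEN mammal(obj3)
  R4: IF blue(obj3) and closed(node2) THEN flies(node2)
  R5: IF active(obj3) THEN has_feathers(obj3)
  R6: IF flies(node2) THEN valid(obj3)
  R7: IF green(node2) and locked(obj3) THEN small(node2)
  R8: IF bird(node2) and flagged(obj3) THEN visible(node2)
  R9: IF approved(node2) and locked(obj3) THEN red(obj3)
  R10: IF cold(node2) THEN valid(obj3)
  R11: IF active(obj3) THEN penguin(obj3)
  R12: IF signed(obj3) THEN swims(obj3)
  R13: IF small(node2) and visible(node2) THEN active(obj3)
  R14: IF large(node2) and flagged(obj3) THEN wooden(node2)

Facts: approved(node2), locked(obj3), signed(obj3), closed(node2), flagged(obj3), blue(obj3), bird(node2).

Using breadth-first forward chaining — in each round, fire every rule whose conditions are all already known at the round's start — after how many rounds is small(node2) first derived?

Round 1 fires R4, R8, R9, R12, giving flies(node2), visible(node2), red(obj3), swims(obj3).
Round 2 fires R6, giving valid(obj3).
Round 3 fires R1, giving open(obj3).
Round 4 fires R2, giving small(node2).
small(node2) first appears in round 4.

4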